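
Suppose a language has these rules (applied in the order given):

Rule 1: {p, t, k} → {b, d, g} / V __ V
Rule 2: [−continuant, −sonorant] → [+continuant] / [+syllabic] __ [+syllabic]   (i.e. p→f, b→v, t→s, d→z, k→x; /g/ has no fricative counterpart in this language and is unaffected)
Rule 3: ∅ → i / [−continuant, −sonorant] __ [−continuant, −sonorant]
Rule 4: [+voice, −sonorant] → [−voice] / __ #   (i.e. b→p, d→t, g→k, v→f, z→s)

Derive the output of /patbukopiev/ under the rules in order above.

patibugovief

Rule 1 (intervocalic voicing): /k/ is a voiceless stop between vowels /u/ and /o/, so it voices to [g]. /p/ is a voiceless stop between vowels /o/ and /i/, so it voices to [b]. /patbukopiev/ → patbugobiev.
Rule 2 (intervocalic spirantization): /b/ is a stop between vowels /o/ and /i/, so it spirantizes to the fricative [v]. /patbugobiev/ → patbugoviev.
Rule 3 (stop-cluster i-epenthesis): /t/ and /b/ form a stop–stop cluster, so [i] is inserted between them. /patbugoviev/ → patibugoviev.
Rule 4 (final devoicing): /v/ is a voiced obstruent in word-final position, so it devoices to [f]. /patibugoviev/ → patibugovief.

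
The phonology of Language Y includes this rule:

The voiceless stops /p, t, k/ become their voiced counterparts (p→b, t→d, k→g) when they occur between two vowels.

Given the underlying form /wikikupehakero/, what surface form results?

wigigubehagero

/k/ is a voiceless stop between vowels /i/ and /i/, so it voices to [g].
/k/ is a voiceless stop between vowels /i/ and /u/, so it voices to [g].
/p/ is a voiceless stop between vowels /u/ and /e/, so it voices to [b].
/k/ is a voiceless stop between vowels /a/ and /e/, so it voices to [g].
Surface form: [wigigubehagero].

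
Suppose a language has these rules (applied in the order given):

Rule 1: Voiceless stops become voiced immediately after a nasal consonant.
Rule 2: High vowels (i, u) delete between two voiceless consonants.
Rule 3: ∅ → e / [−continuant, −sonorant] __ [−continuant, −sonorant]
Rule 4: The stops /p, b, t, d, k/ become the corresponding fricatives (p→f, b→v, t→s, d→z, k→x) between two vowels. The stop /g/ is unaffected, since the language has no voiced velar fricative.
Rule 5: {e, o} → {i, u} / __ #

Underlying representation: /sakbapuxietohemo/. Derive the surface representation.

saxevapxiesohemu

Rule 1 (post-nasal voicing): no segment meets the environment; /sakbapuxietohemo/ is unchanged.
Rule 2 (high vowel syncope): /u/ is a high vowel flanked by voiceless consonants /p/ and /x/, so it deletes. /sakbapuxietohemo/ → sakbapxietohemo.
Rule 3 (stop-cluster e-epenthesis): /k/ and /b/ form a stop–stop cluster, so [e] is inserted between them. /sakbapxietohemo/ → sakebapxietohemo.
Rule 4 (intervocalic spirantization): /k/ is a stop between vowels /a/ and /e/, so it spirantizes to the fricative [x]. /b/ is a stop between vowels /e/ and /a/, so it spirantizes to the fricative [v]. /t/ is a stop between vowels /e/ and /o/, so it spirantizes to the fricative [s]. /sakebapxietohemo/ → saxevapxiesohemo.
Rule 5 (final vowel raising): /o/ is a mid vowel in word-final position, so it raises to [u]. /saxevapxiesohemo/ → saxevapxiesohemu.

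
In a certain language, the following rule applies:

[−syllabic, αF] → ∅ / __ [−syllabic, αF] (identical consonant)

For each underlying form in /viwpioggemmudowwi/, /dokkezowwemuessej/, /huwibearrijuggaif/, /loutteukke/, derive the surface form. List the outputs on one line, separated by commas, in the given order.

viwpiogemudowi, dokezowemuesej, huwibearijugaif, louteuke

/viwpioggemmudowwi/: /gg/ is a geminate; the first /g/ deletes. /mm/ is a geminate; the first /m/ deletes. /ww/ is a geminate; the first /w/ deletes. → [viwpiogemudowi].
/dokkezowwemuessej/: /kk/ is a geminate; the first /k/ deletes. /ww/ is a geminate; the first /w/ deletes. /ss/ is a geminate; the first /s/ deletes. → [dokezowemuesej].
/huwibearrijuggaif/: /rr/ is a geminate; the first /r/ deletes. /gg/ is a geminate; the first /g/ deletes. → [huwibearijugaif].
/loutteukke/: /tt/ is a geminate; the first /t/ deletes. /kk/ is a geminate; the first /k/ deletes. → [louteuke].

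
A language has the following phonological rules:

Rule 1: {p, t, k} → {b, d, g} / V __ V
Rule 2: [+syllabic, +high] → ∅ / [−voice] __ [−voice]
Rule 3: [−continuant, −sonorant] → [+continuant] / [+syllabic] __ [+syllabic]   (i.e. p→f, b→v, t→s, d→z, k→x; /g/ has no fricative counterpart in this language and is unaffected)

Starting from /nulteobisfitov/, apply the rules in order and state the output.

nulteovisfizov

Rule 1 (intervocalic voicing): /t/ is a voiceless stop between vowels /i/ and /o/, so it voices to [d]. /nulteobisfitov/ → nulteobisfidov.
Rule 2 (high vowel syncope): no segment meets the environment; /nulteobisfidov/ is unchanged.
Rule 3 (intervocalic spirantization): /b/ is a stop between vowels /o/ and /i/, so it spirantizes to the fricative [v]. /d/ is a stop between vowels /i/ and /o/, so it spirantizes to the fricative [z]. /nulteobisfidov/ → nulteovisfizov.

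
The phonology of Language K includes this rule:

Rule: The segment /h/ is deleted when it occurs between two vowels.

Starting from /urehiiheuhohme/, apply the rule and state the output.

/h/ occurs between vowels /e/ and /i/, so it deletes.
/h/ occurs between vowels /i/ and /e/, so it deletes.
/h/ occurs between vowels /u/ and /o/, so it deletes.
The other instance of /h/ does not occur in the required environment and remains unchanged.
Surface form: [ureiieuohme].

ureiieuohme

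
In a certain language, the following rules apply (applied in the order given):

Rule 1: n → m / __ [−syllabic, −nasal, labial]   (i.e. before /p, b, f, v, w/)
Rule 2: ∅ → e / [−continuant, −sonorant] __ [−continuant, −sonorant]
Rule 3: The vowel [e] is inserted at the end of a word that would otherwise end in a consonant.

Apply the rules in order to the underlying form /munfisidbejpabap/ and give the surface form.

Rule 1 (nasal place assimilation): /n/ precedes the labial consonant /f/, so it assimilates in place to [m]. /munfisidbejpabap/ → mumfisidbejpabap.
Rule 2 (stop-cluster e-epenthesis): /d/ and /b/ form a stop–stop cluster, so [e] is inserted between them. /mumfisidbejpabap/ → mumfisidebejpabap.
Rule 3 (final e-epenthesis): the form ends in the consonant /p/, so [e] is inserted word-finally. /mumfisidebejpabap/ → mumfisidebejpabape.

mumfisidebejpabape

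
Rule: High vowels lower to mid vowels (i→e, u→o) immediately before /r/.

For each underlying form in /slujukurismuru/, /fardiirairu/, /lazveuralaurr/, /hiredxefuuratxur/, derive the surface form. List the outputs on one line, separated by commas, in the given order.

/slujukurismuru/: /u/ is a high vowel immediately before /r/, so it lowers to [o]. /u/ is a high vowel immediately before /r/, so it lowers to [o]. → [slujukorismoru].
/fardiirairu/: /i/ is a high vowel immediately before /r/, so it lowers to [e]. /i/ is a high vowel immediately before /r/, so it lowers to [e]. → [fardieraeru].
/lazveuralaurr/: /u/ is a high vowel immediately before /r/, so it lowers to [o]. /u/ is a high vowel immediately before /r/, so it lowers to [o]. → [lazveoralaorr].
/hiredxefuuratxur/: /i/ is a high vowel immediately before /r/, so it lowers to [e]. /u/ is a high vowel immediately before /r/, so it lowers to [o]. /u/ is a high vowel immediately before /r/, so it lowers to [o]. → [heredxefuoratxor].

slujukorismoru, fardieraeru, lazveoralaorr, heredxefuoratxor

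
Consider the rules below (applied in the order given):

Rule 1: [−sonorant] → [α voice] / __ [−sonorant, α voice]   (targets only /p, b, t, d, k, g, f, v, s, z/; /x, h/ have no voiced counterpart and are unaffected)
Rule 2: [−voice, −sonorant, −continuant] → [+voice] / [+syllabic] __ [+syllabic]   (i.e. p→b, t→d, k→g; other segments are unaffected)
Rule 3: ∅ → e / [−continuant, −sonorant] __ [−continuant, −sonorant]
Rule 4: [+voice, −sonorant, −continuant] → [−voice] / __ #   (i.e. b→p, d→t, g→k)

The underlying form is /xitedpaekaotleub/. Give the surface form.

Rule 1 (regressive voicing assimilation): /d/ precedes the voiceless obstruent /p/, so it devoices to [t] by assimilation. /xitedpaekaotleub/ → xitetpaekaotleub.
Rule 2 (intervocalic voicing): /t/ is a voiceless stop between vowels /i/ and /e/, so it voices to [d]. /k/ is a voiceless stop between vowels /e/ and /a/, so it voices to [g]. /xitetpaekaotleub/ → xidetpaegaotleub.
Rule 3 (stop-cluster e-epenthesis): /t/ and /p/ form a stop–stop cluster, so [e] is inserted between them. /xidetpaegaotleub/ → xidetepaegaotleub.
Rule 4 (final devoicing): /b/ is a voiced stop in word-final position, so it devoices to [p]. /xidetepaegaotleub/ → xidetepaegaotleup.

xidetepaegaotleup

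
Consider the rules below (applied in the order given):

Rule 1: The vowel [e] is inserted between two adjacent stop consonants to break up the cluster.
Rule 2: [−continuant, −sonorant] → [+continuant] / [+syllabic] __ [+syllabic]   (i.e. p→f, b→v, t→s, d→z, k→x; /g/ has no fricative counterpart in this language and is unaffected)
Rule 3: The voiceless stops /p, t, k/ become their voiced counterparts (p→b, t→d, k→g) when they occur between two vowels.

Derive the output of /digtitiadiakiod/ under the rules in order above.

Rule 1 (stop-cluster e-epenthesis): /g/ and /t/ form a stop–stop cluster, so [e] is inserted between them. /digtitiadiakiod/ → digetitiadiakiod.
Rule 2 (intervocalic spirantization): /t/ is a stop between vowels /e/ and /i/, so it spirantizes to the fricative [s]. /t/ is a stop between vowels /i/ and /i/, so it spirantizes to the fricative [s]. /d/ is a stop between vowels /a/ and /i/, so it spirantizes to the fricative [z]. /k/ is a stop between vowels /a/ and /i/, so it spirantizes to the fricative [x]. /digetitiadiakiod/ → digesisiaziaxiod.
Rule 3 (intervocalic voicing): no segment meets the environment; /digesisiaziaxiod/ is unchanged.

digesisiaziaxiod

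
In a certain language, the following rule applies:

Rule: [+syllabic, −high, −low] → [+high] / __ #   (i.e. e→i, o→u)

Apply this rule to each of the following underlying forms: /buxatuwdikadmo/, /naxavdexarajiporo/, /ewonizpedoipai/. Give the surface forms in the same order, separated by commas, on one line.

/buxatuwdikadmo/: /o/ is a mid vowel in word-final position, so it raises to [u]. → [buxatuwdikadmu].
/naxavdexarajiporo/: /o/ is a mid vowel in word-final position, so it raises to [u]. → [naxavdexarajiporu].
/ewonizpedoipai/: the rule's environment is not met; surfaces unchanged as [ewonizpedoipai].

buxatuwdikadmu, naxavdexarajiporu, ewonizpedoipai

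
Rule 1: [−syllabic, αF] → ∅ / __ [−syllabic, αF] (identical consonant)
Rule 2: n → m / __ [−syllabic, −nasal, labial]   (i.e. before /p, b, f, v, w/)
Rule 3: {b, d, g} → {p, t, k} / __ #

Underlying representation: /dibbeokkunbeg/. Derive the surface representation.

Rule 1 (degemination): /bb/ is a geminate; the first /b/ deletes. /kk/ is a geminate; the first /k/ deletes. /dibbeokkunbeg/ → dibeokunbeg.
Rule 2 (nasal place assimilation): /n/ precedes the labial consonant /b/, so it assimilates in place to [m]. /dibeokunbeg/ → dibeokumbeg.
Rule 3 (final devoicing): /g/ is a voiced stop in word-final position, so it devoices to [k]. /dibeokumbeg/ → dibeokumbek.

dibeokumbek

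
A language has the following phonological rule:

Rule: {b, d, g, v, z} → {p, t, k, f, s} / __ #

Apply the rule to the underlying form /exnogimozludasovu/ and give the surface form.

No segment of /exnogimozludasovu/ meets the structural description of the rule, so the form surfaces unchanged.

exnogimozludasovu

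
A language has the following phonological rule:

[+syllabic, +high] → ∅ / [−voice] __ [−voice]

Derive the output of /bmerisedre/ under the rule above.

bmerisedre

No segment of /bmerisedre/ meets the structural description of the rule, so the form surfaces unchanged.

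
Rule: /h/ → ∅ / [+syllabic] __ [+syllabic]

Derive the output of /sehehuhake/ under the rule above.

/h/ occurs between vowels /e/ and /e/, so it deletes.
/h/ occurs between vowels /e/ and /u/, so it deletes.
/h/ occurs between vowels /u/ and /a/, so it deletes.
Surface form: [seeuake].

seeuake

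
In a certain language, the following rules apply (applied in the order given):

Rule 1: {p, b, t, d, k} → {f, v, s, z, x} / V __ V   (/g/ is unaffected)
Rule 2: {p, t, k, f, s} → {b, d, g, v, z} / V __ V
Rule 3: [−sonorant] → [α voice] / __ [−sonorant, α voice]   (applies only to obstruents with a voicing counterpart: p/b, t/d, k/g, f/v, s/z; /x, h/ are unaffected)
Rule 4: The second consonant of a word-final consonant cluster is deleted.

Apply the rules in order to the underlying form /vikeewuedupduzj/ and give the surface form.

Rule 1 (intervocalic spirantization): /k/ is a stop between vowels /i/ and /e/, so it spirantizes to the fricative [x]. /d/ is a stop between vowels /e/ and /u/, so it spirantizes to the fricative [z]. /vikeewuedupduzj/ → vixeewuezupduzj.
Rule 2 (intervocalic voicing): no segment meets the environment; /vixeewuezupduzj/ is unchanged.
Rule 3 (regressive voicing assimilation): /p/ precedes the voiced obstruent /d/, so it voices to [b] by assimilation. /vixeewuezupduzj/ → vixeewuezubduzj.
Rule 4 (final cluster simplification): /j/ is the second consonant of a word-final cluster /zj/, so it deletes. /vixeewuezubduzj/ → vixeewuezubduz.

vixeewuezubduz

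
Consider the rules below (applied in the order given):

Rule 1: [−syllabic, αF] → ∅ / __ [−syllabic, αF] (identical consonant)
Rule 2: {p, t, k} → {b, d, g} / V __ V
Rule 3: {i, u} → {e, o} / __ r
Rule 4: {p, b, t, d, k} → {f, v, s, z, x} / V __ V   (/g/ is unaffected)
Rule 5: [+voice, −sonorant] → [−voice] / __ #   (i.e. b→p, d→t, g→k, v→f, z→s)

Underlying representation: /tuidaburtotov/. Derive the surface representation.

tuizavortozof

Rule 1 (degemination): no segment meets the environment; /tuidaburtotov/ is unchanged.
Rule 2 (intervocalic voicing): /t/ is a voiceless stop between vowels /o/ and /o/, so it voices to [d]. /tuidaburtotov/ → tuidaburtodov.
Rule 3 (pre-rhotic lowering): /u/ is a high vowel immediately before /r/, so it lowers to [o]. /tuidaburtodov/ → tuidabortodov.
Rule 4 (intervocalic spirantization): /d/ is a stop between vowels /i/ and /a/, so it spirantizes to the fricative [z]. /b/ is a stop between vowels /a/ and /o/, so it spirantizes to the fricative [v]. /d/ is a stop between vowels /o/ and /o/, so it spirantizes to the fricative [z]. /tuidabortodov/ → tuizavortozov.
Rule 5 (final devoicing): /v/ is a voiced obstruent in word-final position, so it devoices to [f]. /tuizavortozov/ → tuizavortozof.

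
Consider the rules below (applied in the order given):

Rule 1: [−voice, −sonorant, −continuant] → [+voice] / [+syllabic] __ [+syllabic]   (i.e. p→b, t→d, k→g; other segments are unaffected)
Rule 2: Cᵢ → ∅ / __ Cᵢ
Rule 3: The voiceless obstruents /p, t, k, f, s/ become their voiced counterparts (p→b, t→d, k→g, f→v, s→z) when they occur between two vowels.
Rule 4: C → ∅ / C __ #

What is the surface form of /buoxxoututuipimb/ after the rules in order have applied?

Rule 1 (intervocalic voicing): /t/ is a voiceless stop between vowels /u/ and /u/, so it voices to [d]. /t/ is a voiceless stop between vowels /u/ and /u/, so it voices to [d]. /p/ is a voiceless stop between vowels /i/ and /i/, so it voices to [b]. /buoxxoututuipimb/ → buoxxoududuibimb.
Rule 2 (degemination): /xx/ is a geminate; the first /x/ deletes. /buoxxoududuibimb/ → buoxoududuibimb.
Rule 3 (intervocalic voicing): no segment meets the environment; /buoxoududuibimb/ is unchanged.
Rule 4 (final cluster simplification): /b/ is the second consonant of a word-final cluster /mb/, so it deletes. /buoxoududuibimb/ → buoxoududuibim.

buoxoududuibim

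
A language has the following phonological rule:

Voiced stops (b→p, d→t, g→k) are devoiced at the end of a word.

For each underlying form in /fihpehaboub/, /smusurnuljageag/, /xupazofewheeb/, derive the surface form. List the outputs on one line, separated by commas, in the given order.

/fihpehaboub/: /b/ is a voiced stop in word-final position, so it devoices to [p]. → [fihpehaboup].
/smusurnuljageag/: /g/ is a voiced stop in word-final position, so it devoices to [k]. → [smusurnuljageak].
/xupazofewheeb/: /b/ is a voiced stop in word-final position, so it devoices to [p]. → [xupazofewheep].

fihpehaboup, smusurnuljageak, xupazofewheep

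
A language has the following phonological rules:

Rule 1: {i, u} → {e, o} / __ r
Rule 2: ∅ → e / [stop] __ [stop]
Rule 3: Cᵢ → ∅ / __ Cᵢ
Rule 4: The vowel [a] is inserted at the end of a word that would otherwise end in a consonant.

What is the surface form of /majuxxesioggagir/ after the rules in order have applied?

majuxesiogegagera

Rule 1 (pre-rhotic lowering): /i/ is a high vowel immediately before /r/, so it lowers to [e]. /majuxxesioggagir/ → majuxxesioggager.
Rule 2 (stop-cluster e-epenthesis): /g/ and /g/ form a stop–stop cluster, so [e] is inserted between them. /majuxxesioggager/ → majuxxesiogegager.
Rule 3 (degemination): /xx/ is a geminate; the first /x/ deletes. /majuxxesiogegager/ → majuxesiogegager.
Rule 4 (final a-epenthesis): the form ends in the consonant /r/, so [a] is inserted word-finally. /majuxesiogegager/ → majuxesiogegagera.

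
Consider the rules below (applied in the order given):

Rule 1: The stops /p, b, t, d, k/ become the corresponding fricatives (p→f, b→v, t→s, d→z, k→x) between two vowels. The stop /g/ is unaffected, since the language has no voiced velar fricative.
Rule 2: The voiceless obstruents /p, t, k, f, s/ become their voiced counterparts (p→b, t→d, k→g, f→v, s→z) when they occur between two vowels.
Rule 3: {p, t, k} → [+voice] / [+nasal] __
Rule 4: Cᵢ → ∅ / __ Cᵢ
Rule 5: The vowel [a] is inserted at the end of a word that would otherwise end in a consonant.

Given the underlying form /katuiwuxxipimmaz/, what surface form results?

kazuiwuxivimaza

Rule 1 (intervocalic spirantization): /t/ is a stop between vowels /a/ and /u/, so it spirantizes to the fricative [s]. /p/ is a stop between vowels /i/ and /i/, so it spirantizes to the fricative [f]. /katuiwuxxipimmaz/ → kasuiwuxxifimmaz.
Rule 2 (intervocalic voicing): /s/ is a voiceless obstruent between vowels /a/ and /u/, so it voices to [z]. /f/ is a voiceless obstruent between vowels /i/ and /i/, so it voices to [v]. /kasuiwuxxifimmaz/ → kazuiwuxxivimmaz.
Rule 3 (post-nasal voicing): no segment meets the environment; /kazuiwuxxivimmaz/ is unchanged.
Rule 4 (degemination): /xx/ is a geminate; the first /x/ deletes. /mm/ is a geminate; the first /m/ deletes. /kazuiwuxxivimmaz/ → kazuiwuxivimaz.
Rule 5 (final a-epenthesis): the form ends in the consonant /z/, so [a] is inserted word-finally. /kazuiwuxivimaz/ → kazuiwuxivimaza.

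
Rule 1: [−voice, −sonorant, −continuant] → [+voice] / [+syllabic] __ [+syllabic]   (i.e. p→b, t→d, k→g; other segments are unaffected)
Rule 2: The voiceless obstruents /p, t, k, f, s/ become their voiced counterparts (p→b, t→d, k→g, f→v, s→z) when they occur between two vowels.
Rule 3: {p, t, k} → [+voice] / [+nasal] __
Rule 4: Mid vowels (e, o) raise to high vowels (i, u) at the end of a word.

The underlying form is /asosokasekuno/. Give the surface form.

Rule 1 (intervocalic voicing): /k/ is a voiceless stop between vowels /o/ and /a/, so it voices to [g]. /k/ is a voiceless stop between vowels /e/ and /u/, so it voices to [g]. /asosokasekuno/ → asosogaseguno.
Rule 2 (intervocalic voicing): /s/ is a voiceless obstruent between vowels /a/ and /o/, so it voices to [z]. /s/ is a voiceless obstruent between vowels /o/ and /o/, so it voices to [z]. /s/ is a voiceless obstruent between vowels /a/ and /e/, so it voices to [z]. /asosogaseguno/ → azozogazeguno.
Rule 3 (post-nasal voicing): no segment meets the environment; /azozogazeguno/ is unchanged.
Rule 4 (final vowel raising): /o/ is a mid vowel in word-final position, so it raises to [u]. /azozogazeguno/ → azozogazegunu.

azozogazegunu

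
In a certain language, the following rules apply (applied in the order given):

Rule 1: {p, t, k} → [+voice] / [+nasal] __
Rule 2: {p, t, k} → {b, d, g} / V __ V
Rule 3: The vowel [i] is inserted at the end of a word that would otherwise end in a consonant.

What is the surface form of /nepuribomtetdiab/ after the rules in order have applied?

Rule 1 (post-nasal voicing): /t/ is a voiceless stop immediately after the nasal /m/, so it voices to [d]. /nepuribomtetdiab/ → nepuribomdetdiab.
Rule 2 (intervocalic voicing): /p/ is a voiceless stop between vowels /e/ and /u/, so it voices to [b]. /nepuribomdetdiab/ → neburibomdetdiab.
Rule 3 (final i-epenthesis): the form ends in the consonant /b/, so [i] is inserted word-finally. /neburibomdetdiab/ → neburibomdetdiabi.

neburibomdetdiabi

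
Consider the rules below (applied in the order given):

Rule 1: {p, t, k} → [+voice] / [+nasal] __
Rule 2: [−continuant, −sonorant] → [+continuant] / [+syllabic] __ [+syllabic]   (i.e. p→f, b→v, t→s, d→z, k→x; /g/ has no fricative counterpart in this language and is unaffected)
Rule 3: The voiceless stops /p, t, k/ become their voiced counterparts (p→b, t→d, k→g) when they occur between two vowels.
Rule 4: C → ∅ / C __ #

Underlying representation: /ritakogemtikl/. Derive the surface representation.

risaxogemdik

Rule 1 (post-nasal voicing): /t/ is a voiceless stop immediately after the nasal /m/, so it voices to [d]. /ritakogemtikl/ → ritakogemdikl.
Rule 2 (intervocalic spirantization): /t/ is a stop between vowels /i/ and /a/, so it spirantizes to the fricative [s]. /k/ is a stop between vowels /a/ and /o/, so it spirantizes to the fricative [x]. /ritakogemdikl/ → risaxogemdikl.
Rule 3 (intervocalic voicing): no segment meets the environment; /risaxogemdikl/ is unchanged.
Rule 4 (final cluster simplification): /l/ is the second consonant of a word-final cluster /kl/, so it deletes. /risaxogemdikl/ → risaxogemdik.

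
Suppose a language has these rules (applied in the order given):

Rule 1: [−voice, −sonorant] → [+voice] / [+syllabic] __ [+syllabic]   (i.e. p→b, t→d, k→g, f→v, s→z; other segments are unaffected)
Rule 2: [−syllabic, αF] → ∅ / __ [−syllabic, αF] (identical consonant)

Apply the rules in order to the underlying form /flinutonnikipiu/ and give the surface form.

Rule 1 (intervocalic voicing): /t/ is a voiceless obstruent between vowels /u/ and /o/, so it voices to [d]. /k/ is a voiceless obstruent between vowels /i/ and /i/, so it voices to [g]. /p/ is a voiceless obstruent between vowels /i/ and /i/, so it voices to [b]. /flinutonnikipiu/ → flinudonnigibiu.
Rule 2 (degemination): /nn/ is a geminate; the first /n/ deletes. /flinudonnigibiu/ → flinudonigibiu.

flinudonigibiu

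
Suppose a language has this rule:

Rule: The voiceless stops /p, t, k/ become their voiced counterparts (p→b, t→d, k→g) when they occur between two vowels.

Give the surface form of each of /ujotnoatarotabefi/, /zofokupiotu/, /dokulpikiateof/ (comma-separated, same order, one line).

ujotnoadarodabefi, zofogubiodu, dogulpigiadeof

/ujotnoatarotabefi/: /t/ is a voiceless stop between vowels /a/ and /a/, so it voices to [d]. /t/ is a voiceless stop between vowels /o/ and /a/, so it voices to [d]. → [ujotnoadarodabefi].
/zofokupiotu/: /k/ is a voiceless stop between vowels /o/ and /u/, so it voices to [g]. /p/ is a voiceless stop between vowels /u/ and /i/, so it voices to [b]. /t/ is a voiceless stop between vowels /o/ and /u/, so it voices to [d]. → [zofogubiodu].
/dokulpikiateof/: /k/ is a voiceless stop between vowels /o/ and /u/, so it voices to [g]. /k/ is a voiceless stop between vowels /i/ and /i/, so it voices to [g]. /t/ is a voiceless stop between vowels /a/ and /e/, so it voices to [d]. → [dogulpigiadeof].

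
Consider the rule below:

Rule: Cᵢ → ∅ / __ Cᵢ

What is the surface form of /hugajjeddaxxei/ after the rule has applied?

hugajedaxei

/jj/ is a geminate; the first /j/ deletes.
/dd/ is a geminate; the first /d/ deletes.
/xx/ is a geminate; the first /x/ deletes.
The other instances of /h/, /g/, /j/, /d/, /x/ do not occur in the required environment and remain unchanged.
Surface form: [hugajedaxei].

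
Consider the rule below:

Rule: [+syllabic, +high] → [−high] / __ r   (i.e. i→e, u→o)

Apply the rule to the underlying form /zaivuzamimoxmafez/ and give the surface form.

No segment of /zaivuzamimoxmafez/ meets the structural description of the rule, so the form surfaces unchanged.

zaivuzamimoxmafez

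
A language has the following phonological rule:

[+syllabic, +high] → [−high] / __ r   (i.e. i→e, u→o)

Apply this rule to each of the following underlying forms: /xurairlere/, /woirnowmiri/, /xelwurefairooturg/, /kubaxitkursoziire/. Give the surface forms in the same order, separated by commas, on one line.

/xurairlere/: /u/ is a high vowel immediately before /r/, so it lowers to [o]. /i/ is a high vowel immediately before /r/, so it lowers to [e]. → [xoraerlere].
/woirnowmiri/: /i/ is a high vowel immediately before /r/, so it lowers to [e]. /i/ is a high vowel immediately before /r/, so it lowers to [e]. → [woernowmeri].
/xelwurefairooturg/: /u/ is a high vowel immediately before /r/, so it lowers to [o]. /i/ is a high vowel immediately before /r/, so it lowers to [e]. /u/ is a high vowel immediately before /r/, so it lowers to [o]. → [xelworefaerootorg].
/kubaxitkursoziire/: /u/ is a high vowel immediately before /r/, so it lowers to [o]. /i/ is a high vowel immediately before /r/, so it lowers to [e]. → [kubaxitkorsoziere].

xoraerlere, woernowmeri, xelworefaerootorg, kubaxitkorsoziere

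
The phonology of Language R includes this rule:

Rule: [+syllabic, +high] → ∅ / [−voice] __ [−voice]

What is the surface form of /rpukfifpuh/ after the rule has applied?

/u/ is a high vowel flanked by voiceless consonants /p/ and /k/, so it deletes.
/i/ is a high vowel flanked by voiceless consonants /f/ and /f/, so it deletes.
/u/ is a high vowel flanked by voiceless consonants /p/ and /h/, so it deletes.
Surface form: [rpkffph].

rpkffph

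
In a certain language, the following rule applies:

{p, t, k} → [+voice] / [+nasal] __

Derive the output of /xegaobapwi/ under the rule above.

xegaobapwi

No segment of /xegaobapwi/ meets the structural description of the rule, so the form surfaces unchanged.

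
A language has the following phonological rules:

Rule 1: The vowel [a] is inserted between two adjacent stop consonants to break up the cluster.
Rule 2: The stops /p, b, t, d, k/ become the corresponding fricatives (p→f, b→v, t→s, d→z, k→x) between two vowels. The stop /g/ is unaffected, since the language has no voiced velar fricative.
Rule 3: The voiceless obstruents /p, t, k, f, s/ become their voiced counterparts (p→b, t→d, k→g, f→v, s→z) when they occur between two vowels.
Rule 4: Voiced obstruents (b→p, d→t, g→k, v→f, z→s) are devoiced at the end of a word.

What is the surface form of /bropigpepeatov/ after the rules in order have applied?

brovigaveveazof

Rule 1 (stop-cluster a-epenthesis): /g/ and /p/ form a stop–stop cluster, so [a] is inserted between them. /bropigpepeatov/ → bropigapepeatov.
Rule 2 (intervocalic spirantization): /p/ is a stop between vowels /o/ and /i/, so it spirantizes to the fricative [f]. /p/ is a stop between vowels /a/ and /e/, so it spirantizes to the fricative [f]. /p/ is a stop between vowels /e/ and /e/, so it spirantizes to the fricative [f]. /t/ is a stop between vowels /a/ and /o/, so it spirantizes to the fricative [s]. /bropigapepeatov/ → brofigafefeasov.
Rule 3 (intervocalic voicing): /f/ is a voiceless obstruent between vowels /o/ and /i/, so it voices to [v]. /f/ is a voiceless obstruent between vowels /a/ and /e/, so it voices to [v]. /f/ is a voiceless obstruent between vowels /e/ and /e/, so it voices to [v]. /s/ is a voiceless obstruent between vowels /a/ and /o/, so it voices to [z]. /brofigafefeasov/ → brovigaveveazov.
Rule 4 (final devoicing): /v/ is a voiced obstruent in word-final position, so it devoices to [f]. /brovigaveveazov/ → brovigaveveazof.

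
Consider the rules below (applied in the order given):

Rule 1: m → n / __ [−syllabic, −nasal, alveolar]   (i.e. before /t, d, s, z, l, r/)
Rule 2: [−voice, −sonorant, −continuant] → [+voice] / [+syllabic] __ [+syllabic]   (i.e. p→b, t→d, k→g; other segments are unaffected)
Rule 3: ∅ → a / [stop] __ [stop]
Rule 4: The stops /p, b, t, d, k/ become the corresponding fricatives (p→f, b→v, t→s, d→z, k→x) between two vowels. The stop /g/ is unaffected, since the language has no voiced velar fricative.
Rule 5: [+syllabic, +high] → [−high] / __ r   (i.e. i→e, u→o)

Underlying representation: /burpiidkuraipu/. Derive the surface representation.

borpiizaxoraivu

Rule 1 (nasal place assimilation): no segment meets the environment; /burpiidkuraipu/ is unchanged.
Rule 2 (intervocalic voicing): /p/ is a voiceless stop between vowels /i/ and /u/, so it voices to [b]. /burpiidkuraipu/ → burpiidkuraibu.
Rule 3 (stop-cluster a-epenthesis): /d/ and /k/ form a stop–stop cluster, so [a] is inserted between them. /burpiidkuraibu/ → burpiidakuraibu.
Rule 4 (intervocalic spirantization): /d/ is a stop between vowels /i/ and /a/, so it spirantizes to the fricative [z]. /k/ is a stop between vowels /a/ and /u/, so it spirantizes to the fricative [x]. /b/ is a stop between vowels /i/ and /u/, so it spirantizes to the fricative [v]. /burpiidakuraibu/ → burpiizaxuraivu.
Rule 5 (pre-rhotic lowering): /u/ is a high vowel immediately before /r/, so it lowers to [o]. /u/ is a high vowel immediately before /r/, so it lowers to [o]. /burpiizaxuraivu/ → borpiizaxoraivu.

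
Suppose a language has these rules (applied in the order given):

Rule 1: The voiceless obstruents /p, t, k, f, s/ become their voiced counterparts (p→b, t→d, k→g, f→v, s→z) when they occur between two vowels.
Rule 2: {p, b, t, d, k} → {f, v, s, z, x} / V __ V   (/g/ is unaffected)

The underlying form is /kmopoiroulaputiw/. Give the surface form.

kmovoiroulavuziw

Rule 1 (intervocalic voicing): /p/ is a voiceless obstruent between vowels /o/ and /o/, so it voices to [b]. /p/ is a voiceless obstruent between vowels /a/ and /u/, so it voices to [b]. /t/ is a voiceless obstruent between vowels /u/ and /i/, so it voices to [d]. /kmopoiroulaputiw/ → kmoboiroulabudiw.
Rule 2 (intervocalic spirantization): /b/ is a stop between vowels /o/ and /o/, so it spirantizes to the fricative [v]. /b/ is a stop between vowels /a/ and /u/, so it spirantizes to the fricative [v]. /d/ is a stop between vowels /u/ and /i/, so it spirantizes to the fricative [z]. /kmoboiroulabudiw/ → kmovoiroulavuziw.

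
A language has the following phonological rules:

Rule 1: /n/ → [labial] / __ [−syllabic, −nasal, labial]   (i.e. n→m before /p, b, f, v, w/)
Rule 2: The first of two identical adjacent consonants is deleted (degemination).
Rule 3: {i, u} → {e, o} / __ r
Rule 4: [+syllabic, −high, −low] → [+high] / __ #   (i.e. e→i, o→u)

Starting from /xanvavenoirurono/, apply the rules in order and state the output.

xamvavenoeroronu

Rule 1 (nasal place assimilation): /n/ precedes the labial consonant /v/, so it assimilates in place to [m]. /xanvavenoirurono/ → xamvavenoirurono.
Rule 2 (degemination): no segment meets the environment; /xamvavenoirurono/ is unchanged.
Rule 3 (pre-rhotic lowering): /i/ is a high vowel immediately before /r/, so it lowers to [e]. /u/ is a high vowel immediately before /r/, so it lowers to [o]. /xamvavenoirurono/ → xamvavenoerorono.
Rule 4 (final vowel raising): /o/ is a mid vowel in word-final position, so it raises to [u]. /xamvavenoerorono/ → xamvavenoeroronu.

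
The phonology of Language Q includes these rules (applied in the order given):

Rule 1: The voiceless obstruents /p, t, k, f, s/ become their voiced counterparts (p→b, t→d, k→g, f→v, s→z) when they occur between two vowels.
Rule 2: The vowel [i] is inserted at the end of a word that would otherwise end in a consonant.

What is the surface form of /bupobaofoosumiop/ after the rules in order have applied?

bubobaovoozumiopi

Rule 1 (intervocalic voicing): /p/ is a voiceless obstruent between vowels /u/ and /o/, so it voices to [b]. /f/ is a voiceless obstruent between vowels /o/ and /o/, so it voices to [v]. /s/ is a voiceless obstruent between vowels /o/ and /u/, so it voices to [z]. /bupobaofoosumiop/ → bubobaovoozumiop.
Rule 2 (final i-epenthesis): the form ends in the consonant /p/, so [i] is inserted word-finally. /bubobaovoozumiop/ → bubobaovoozumiopi.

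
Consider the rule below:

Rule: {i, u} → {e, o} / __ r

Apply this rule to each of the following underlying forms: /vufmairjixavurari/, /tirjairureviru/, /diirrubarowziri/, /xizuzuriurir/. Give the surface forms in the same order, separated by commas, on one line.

/vufmairjixavurari/: /i/ is a high vowel immediately before /r/, so it lowers to [e]. /u/ is a high vowel immediately before /r/, so it lowers to [o]. → [vufmaerjixavorari].
/tirjairureviru/: /i/ is a high vowel immediately before /r/, so it lowers to [e]. /i/ is a high vowel immediately before /r/, so it lowers to [e]. /u/ is a high vowel immediately before /r/, so it lowers to [o]. /i/ is a high vowel immediately before /r/, so it lowers to [e]. → [terjaeroreveru].
/diirrubarowziri/: /i/ is a high vowel immediately before /r/, so it lowers to [e]. /i/ is a high vowel immediately before /r/, so it lowers to [e]. → [dierrubarowzeri].
/xizuzuriurir/: /u/ is a high vowel immediately before /r/, so it lowers to [o]. /u/ is a high vowel immediately before /r/, so it lowers to [o]. /i/ is a high vowel immediately before /r/, so it lowers to [e]. → [xizuzoriorer].

vufmaerjixavorari, terjaeroreveru, dierrubarowzeri, xizuzoriorer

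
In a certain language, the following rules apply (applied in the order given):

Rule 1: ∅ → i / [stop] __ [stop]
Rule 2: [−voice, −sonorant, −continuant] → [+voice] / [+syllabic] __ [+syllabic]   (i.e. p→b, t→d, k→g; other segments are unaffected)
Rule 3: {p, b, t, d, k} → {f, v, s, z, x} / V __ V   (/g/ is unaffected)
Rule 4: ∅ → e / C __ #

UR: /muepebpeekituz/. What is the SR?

Rule 1 (stop-cluster i-epenthesis): /b/ and /p/ form a stop–stop cluster, so [i] is inserted between them. /muepebpeekituz/ → muepebipeekituz.
Rule 2 (intervocalic voicing): /p/ is a voiceless stop between vowels /e/ and /e/, so it voices to [b]. /p/ is a voiceless stop between vowels /i/ and /e/, so it voices to [b]. /k/ is a voiceless stop between vowels /e/ and /i/, so it voices to [g]. /t/ is a voiceless stop between vowels /i/ and /u/, so it voices to [d]. /muepebipeekituz/ → muebebibeegiduz.
Rule 3 (intervocalic spirantization): /b/ is a stop between vowels /e/ and /e/, so it spirantizes to the fricative [v]. /b/ is a stop between vowels /e/ and /i/, so it spirantizes to the fricative [v]. /b/ is a stop between vowels /i/ and /e/, so it spirantizes to the fricative [v]. /d/ is a stop between vowels /i/ and /u/, so it spirantizes to the fricative [z]. /muebebibeegiduz/ → mueveviveegizuz.
Rule 4 (final e-epenthesis): the form ends in the consonant /z/, so [e] is inserted word-finally. /mueveviveegizuz/ → mueveviveegizuze.

mueveviveegizuze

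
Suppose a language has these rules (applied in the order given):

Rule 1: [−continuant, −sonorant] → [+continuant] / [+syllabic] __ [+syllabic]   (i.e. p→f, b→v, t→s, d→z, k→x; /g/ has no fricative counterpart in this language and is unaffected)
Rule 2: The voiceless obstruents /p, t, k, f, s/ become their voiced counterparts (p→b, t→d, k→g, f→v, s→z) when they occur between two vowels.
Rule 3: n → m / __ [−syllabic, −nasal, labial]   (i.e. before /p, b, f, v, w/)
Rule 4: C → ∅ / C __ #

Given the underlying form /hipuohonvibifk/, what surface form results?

Rule 1 (intervocalic spirantization): /p/ is a stop between vowels /i/ and /u/, so it spirantizes to the fricative [f]. /b/ is a stop between vowels /i/ and /i/, so it spirantizes to the fricative [v]. /hipuohonvibifk/ → hifuohonvivifk.
Rule 2 (intervocalic voicing): /f/ is a voiceless obstruent between vowels /i/ and /u/, so it voices to [v]. /hifuohonvivifk/ → hivuohonvivifk.
Rule 3 (nasal place assimilation): /n/ precedes the labial consonant /v/, so it assimilates in place to [m]. /hivuohonvivifk/ → hivuohomvivifk.
Rule 4 (final cluster simplification): /k/ is the second consonant of a word-final cluster /fk/, so it deletes. /hivuohomvivifk/ → hivuohomvivif.

hivuohomvivif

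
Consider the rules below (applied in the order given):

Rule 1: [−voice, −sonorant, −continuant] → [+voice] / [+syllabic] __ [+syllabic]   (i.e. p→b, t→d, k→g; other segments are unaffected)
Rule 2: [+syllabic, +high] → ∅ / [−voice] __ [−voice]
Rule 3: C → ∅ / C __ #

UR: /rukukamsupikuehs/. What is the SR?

rugugamsubigueh

Rule 1 (intervocalic voicing): /k/ is a voiceless stop between vowels /u/ and /u/, so it voices to [g]. /k/ is a voiceless stop between vowels /u/ and /a/, so it voices to [g]. /p/ is a voiceless stop between vowels /u/ and /i/, so it voices to [b]. /k/ is a voiceless stop between vowels /i/ and /u/, so it voices to [g]. /rukukamsupikuehs/ → rugugamsubiguehs.
Rule 2 (high vowel syncope): no segment meets the environment; /rugugamsubiguehs/ is unchanged.
Rule 3 (final cluster simplification): /s/ is the second consonant of a word-final cluster /hs/, so it deletes. /rugugamsubiguehs/ → rugugamsubigueh.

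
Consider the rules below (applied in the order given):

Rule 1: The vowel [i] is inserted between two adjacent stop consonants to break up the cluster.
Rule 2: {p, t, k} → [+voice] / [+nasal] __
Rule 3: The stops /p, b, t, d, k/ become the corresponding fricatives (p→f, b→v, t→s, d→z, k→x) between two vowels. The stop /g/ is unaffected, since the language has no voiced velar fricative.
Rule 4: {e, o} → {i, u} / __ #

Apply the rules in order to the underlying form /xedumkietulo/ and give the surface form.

xezumgiesulu

Rule 1 (stop-cluster i-epenthesis): no segment meets the environment; /xedumkietulo/ is unchanged.
Rule 2 (post-nasal voicing): /k/ is a voiceless stop immediately after the nasal /m/, so it voices to [g]. /xedumkietulo/ → xedumgietulo.
Rule 3 (intervocalic spirantization): /d/ is a stop between vowels /e/ and /u/, so it spirantizes to the fricative [z]. /t/ is a stop between vowels /e/ and /u/, so it spirantizes to the fricative [s]. /xedumgietulo/ → xezumgiesulo.
Rule 4 (final vowel raising): /o/ is a mid vowel in word-final position, so it raises to [u]. /xezumgiesulo/ → xezumgiesulu.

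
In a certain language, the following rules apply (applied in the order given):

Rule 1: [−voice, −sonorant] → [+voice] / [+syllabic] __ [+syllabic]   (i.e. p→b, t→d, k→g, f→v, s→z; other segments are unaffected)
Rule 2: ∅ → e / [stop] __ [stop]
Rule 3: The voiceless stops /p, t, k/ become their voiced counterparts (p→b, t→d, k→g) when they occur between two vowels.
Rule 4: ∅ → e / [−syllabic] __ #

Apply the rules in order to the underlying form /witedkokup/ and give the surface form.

widedegogupe

Rule 1 (intervocalic voicing): /t/ is a voiceless obstruent between vowels /i/ and /e/, so it voices to [d]. /k/ is a voiceless obstruent between vowels /o/ and /u/, so it voices to [g]. /witedkokup/ → widedkogup.
Rule 2 (stop-cluster e-epenthesis): /d/ and /k/ form a stop–stop cluster, so [e] is inserted between them. /widedkogup/ → widedekogup.
Rule 3 (intervocalic voicing): /k/ is a voiceless stop between vowels /e/ and /o/, so it voices to [g]. /widedekogup/ → widedegogup.
Rule 4 (final e-epenthesis): the form ends in the consonant /p/, so [e] is inserted word-finally. /widedegogup/ → widedegogupe.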